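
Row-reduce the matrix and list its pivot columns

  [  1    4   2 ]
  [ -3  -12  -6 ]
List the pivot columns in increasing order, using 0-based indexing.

R2 := R2 + 3·R1
  [ 1  4  2 ]
  [ 0  0  0 ]
Pivot columns are the columns containing a leading 1.

0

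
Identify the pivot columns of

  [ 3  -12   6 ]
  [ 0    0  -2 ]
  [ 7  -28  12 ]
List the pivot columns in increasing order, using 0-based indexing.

0, 2

Multiply R1 by 1/3.
  [ 1   -4   2 ]
  [ 0    0  -2 ]
  [ 7  -28  12 ]
Subtract 7 times R1 from R3.
  [ 1  -4   2 ]
  [ 0   0  -2 ]
  [ 0   0  -2 ]
Multiply R2 by -1/2.
  [ 1  -4   2 ]
  [ 0   0   1 ]
  [ 0   0  -2 ]
Add 2 times R2 to R3.
  [ 1  -4  2 ]
  [ 0   0  1 ]
  [ 0   0  0 ]
Subtract 2 times R2 from R1.
  [ 1  -4  0 ]
  [ 0   0  1 ]
  [ 0   0  0 ]
Pivot columns are the columns containing a leading 1.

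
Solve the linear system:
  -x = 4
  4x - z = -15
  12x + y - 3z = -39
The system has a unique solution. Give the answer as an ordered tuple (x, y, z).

Form the augmented matrix and row-reduce:
  [ -1  0   0  |    4 ]
  [  4  0  -1  |  -15 ]
  [ 12  1  -3  |  -39 ]
Multiply ρ1 by -1.
Subtract 4 times ρ1 from ρ2.
Subtract 12 times ρ1 from ρ3.
Swap ρ2 and ρ3.
Multiply ρ3 by -1.
Add 3 times ρ3 to ρ2.
Reading off the last column: x = -4, y = 6, z = -1.

(-4, 6, -1)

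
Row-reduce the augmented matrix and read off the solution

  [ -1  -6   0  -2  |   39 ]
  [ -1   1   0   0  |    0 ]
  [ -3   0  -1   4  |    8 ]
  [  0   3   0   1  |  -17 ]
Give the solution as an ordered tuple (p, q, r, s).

(-5, -5, -1, -2)

ρ1 := -1·ρ1
  [  1  6   0  2  |  -39 ]
  [ -1  1   0  0  |    0 ]
  [ -3  0  -1  4  |    8 ]
  [  0  3   0  1  |  -17 ]
ρ2 := ρ2 + ρ1
  [  1  6   0  2  |  -39 ]
  [  0  7   0  2  |  -39 ]
  [ -3  0  -1  4  |    8 ]
  [  0  3   0  1  |  -17 ]
ρ3 := ρ3 + 3·ρ1
  [ 1   6   0   2  |   -39 ]
  [ 0   7   0   2  |   -39 ]
  [ 0  18  -1  10  |  -109 ]
  [ 0   3   0   1  |   -17 ]
ρ2 := 1/7·ρ2
  [ 1   6   0    2  |    -39 ]
  [ 0   1   0  2/7  |  -39/7 ]
  [ 0  18  -1   10  |   -109 ]
  [ 0   3   0    1  |    -17 ]
ρ3 := ρ3 − 18·ρ2
  [ 1  6   0     2  |    -39 ]
  [ 0  1   0   2/7  |  -39/7 ]
  [ 0  0  -1  34/7  |  -61/7 ]
  [ 0  3   0     1  |    -17 ]
ρ4 := ρ4 − 3·ρ2
  [ 1  6   0     2  |    -39 ]
  [ 0  1   0   2/7  |  -39/7 ]
  [ 0  0  -1  34/7  |  -61/7 ]
  [ 0  0   0   1/7  |   -2/7 ]
ρ3 := -1·ρ3
  [ 1  6  0      2  |    -39 ]
  [ 0  1  0    2/7  |  -39/7 ]
  [ 0  0  1  -34/7  |   61/7 ]
  [ 0  0  0    1/7  |   -2/7 ]
ρ4 := 7·ρ4
  [ 1  6  0      2  |    -39 ]
  [ 0  1  0    2/7  |  -39/7 ]
  [ 0  0  1  -34/7  |   61/7 ]
  [ 0  0  0      1  |     -2 ]
ρ3 := ρ3 + 34/7·ρ4
  [ 1  6  0    2  |    -39 ]
  [ 0  1  0  2/7  |  -39/7 ]
  [ 0  0  1    0  |     -1 ]
  [ 0  0  0    1  |     -2 ]
ρ2 := ρ2 − 2/7·ρ4
  [ 1  6  0  2  |  -39 ]
  [ 0  1  0  0  |   -5 ]
  [ 0  0  1  0  |   -1 ]
  [ 0  0  0  1  |   -2 ]
ρ1 := ρ1 − 2·ρ4
  [ 1  6  0  0  |  -35 ]
  [ 0  1  0  0  |   -5 ]
  [ 0  0  1  0  |   -1 ]
  [ 0  0  0  1  |   -2 ]
ρ1 := ρ1 − 6·ρ2
  [ 1  0  0  0  |  -5 ]
  [ 0  1  0  0  |  -5 ]
  [ 0  0  1  0  |  -1 ]
  [ 0  0  0  1  |  -2 ]
Reading off the last column: p = -5, q = -5, r = -1, s = -2.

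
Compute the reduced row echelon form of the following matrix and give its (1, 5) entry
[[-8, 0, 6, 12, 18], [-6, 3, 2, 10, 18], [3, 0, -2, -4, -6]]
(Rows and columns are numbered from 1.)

0

ρ1 := -1/8·ρ1
ρ2 := ρ2 + 6·ρ1
ρ3 := ρ3 − 3·ρ1
ρ2 := 1/3·ρ2
ρ3 := 4·ρ3
ρ2 := ρ2 + 5/6·ρ3
ρ1 := ρ1 + 3/4·ρ3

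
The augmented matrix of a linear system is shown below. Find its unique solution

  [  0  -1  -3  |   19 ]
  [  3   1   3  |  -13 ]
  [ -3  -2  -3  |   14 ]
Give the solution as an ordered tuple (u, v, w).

(2, -1, -6)

R1 <-> R2
  [  3   1   3  |  -13 ]
  [  0  -1  -3  |   19 ]
  [ -3  -2  -3  |   14 ]
R1 -> 1/3·R1
  [  1  1/3   1  |  -13/3 ]
  [  0   -1  -3  |     19 ]
  [ -3   -2  -3  |     14 ]
R3 -> R3 + 3·R1
  [ 1  1/3   1  |  -13/3 ]
  [ 0   -1  -3  |     19 ]
  [ 0   -1   0  |      1 ]
R2 -> -1·R2
  [ 1  1/3  1  |  -13/3 ]
  [ 0    1  3  |    -19 ]
  [ 0   -1  0  |      1 ]
R3 -> R3 + R2
  [ 1  1/3  1  |  -13/3 ]
  [ 0    1  3  |    -19 ]
  [ 0    0  3  |    -18 ]
R3 -> 1/3·R3
  [ 1  1/3  1  |  -13/3 ]
  [ 0    1  3  |    -19 ]
  [ 0    0  1  |     -6 ]
R2 -> R2 − 3·R3
  [ 1  1/3  1  |  -13/3 ]
  [ 0    1  0  |     -1 ]
  [ 0    0  1  |     -6 ]
R1 -> R1 − R3
  [ 1  1/3  0  |  5/3 ]
  [ 0    1  0  |   -1 ]
  [ 0    0  1  |   -6 ]
R1 -> R1 − 1/3·R2
  [ 1  0  0  |   2 ]
  [ 0  1  0  |  -1 ]
  [ 0  0  1  |  -6 ]
Reading off the last column: u = 2, v = -1, w = -6.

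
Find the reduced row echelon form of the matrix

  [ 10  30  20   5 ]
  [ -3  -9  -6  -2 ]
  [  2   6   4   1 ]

[[1, 3, 2, 0], [0, 0, 0, 1], [0, 0, 0, 0]]

r1 := 1/10·r1
  [  1   3   2  1/2 ]
  [ -3  -9  -6   -2 ]
  [  2   6   4    1 ]
r2 := r2 + 3·r1
  [ 1  3  2   1/2 ]
  [ 0  0  0  -1/2 ]
  [ 2  6  4     1 ]
r3 := r3 − 2·r1
  [ 1  3  2   1/2 ]
  [ 0  0  0  -1/2 ]
  [ 0  0  0     0 ]
r2 := -2·r2
  [ 1  3  2  1/2 ]
  [ 0  0  0    1 ]
  [ 0  0  0    0 ]
r1 := r1 − 1/2·r2
  [ 1  3  2  0 ]
  [ 0  0  0  1 ]
  [ 0  0  0  0 ]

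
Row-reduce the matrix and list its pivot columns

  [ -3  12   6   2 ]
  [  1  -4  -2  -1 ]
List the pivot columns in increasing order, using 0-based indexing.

Multiply R1 by -1/3.
  [ 1  -4  -2  -2/3 ]
  [ 1  -4  -2    -1 ]
Subtract R1 from R2.
  [ 1  -4  -2  -2/3 ]
  [ 0   0   0  -1/3 ]
Multiply R2 by -3.
  [ 1  -4  -2  -2/3 ]
  [ 0   0   0     1 ]
Add 2/3 times R2 to R1.
  [ 1  -4  -2  0 ]
  [ 0   0   0  1 ]
Pivot columns are the columns containing a leading 1.

0, 3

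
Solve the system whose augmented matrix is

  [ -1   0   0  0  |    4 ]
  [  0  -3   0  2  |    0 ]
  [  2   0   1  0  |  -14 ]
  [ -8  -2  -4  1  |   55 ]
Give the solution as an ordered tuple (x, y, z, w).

(-4, 2, -6, 3)

R1 -> -1·R1
R3 -> R3 − 2·R1
R4 -> R4 + 8·R1
R2 -> -1/3·R2
R4 -> R4 + 2·R2
R4 -> R4 + 4·R3
R4 -> -3·R4
R2 -> R2 + 2/3·R4
Reading off the last column: x = -4, y = 2, z = -6, w = 3.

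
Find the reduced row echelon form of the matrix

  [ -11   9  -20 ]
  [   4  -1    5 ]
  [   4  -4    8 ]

[[1, 0, 1], [0, 1, -1], [0, 0, 0]]

R1 -> -1/11·R1
R2 -> R2 − 4·R1
R3 -> R3 − 4·R1
R2 -> 11/25·R2
R3 -> R3 + 8/11·R2
R1 -> R1 + 9/11·R2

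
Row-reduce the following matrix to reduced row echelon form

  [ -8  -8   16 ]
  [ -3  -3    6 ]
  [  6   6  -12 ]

[[1, 1, -2], [0, 0, 0], [0, 0, 0]]

R1 := -1/8·R1
  [  1   1   -2 ]
  [ -3  -3    6 ]
  [  6   6  -12 ]
R2 := R2 + 3·R1
  [ 1  1   -2 ]
  [ 0  0    0 ]
  [ 6  6  -12 ]
R3 := R3 − 6·R1
  [ 1  1  -2 ]
  [ 0  0   0 ]
  [ 0  0   0 ]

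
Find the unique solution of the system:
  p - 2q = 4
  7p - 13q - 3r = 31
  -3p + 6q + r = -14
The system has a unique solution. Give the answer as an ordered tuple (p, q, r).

(-2, -3, -2)

Form the augmented matrix and row-reduce:
  [  1   -2   0  |    4 ]
  [  7  -13  -3  |   31 ]
  [ -3    6   1  |  -14 ]
ρ2 ← ρ2 − 7·ρ1
ρ3 ← ρ3 + 3·ρ1
ρ2 ← ρ2 + 3·ρ3
ρ1 ← ρ1 + 2·ρ2
Reading off the last column: p = -2, q = -3, r = -2.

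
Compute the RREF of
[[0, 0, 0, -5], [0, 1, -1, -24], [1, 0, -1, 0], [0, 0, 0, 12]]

[[1, 0, -1, 0], [0, 1, -1, 0], [0, 0, 0, 1], [0, 0, 0, 0]]

r1 ↔ r3
  [ 1  0  -1    0 ]
  [ 0  1  -1  -24 ]
  [ 0  0   0   -5 ]
  [ 0  0   0   12 ]
r3 ← -1/5·r3
  [ 1  0  -1    0 ]
  [ 0  1  -1  -24 ]
  [ 0  0   0    1 ]
  [ 0  0   0   12 ]
r4 ← r4 − 12·r3
  [ 1  0  -1    0 ]
  [ 0  1  -1  -24 ]
  [ 0  0   0    1 ]
  [ 0  0   0    0 ]
r2 ← r2 + 24·r3
  [ 1  0  -1  0 ]
  [ 0  1  -1  0 ]
  [ 0  0   0  1 ]
  [ 0  0   0  0 ]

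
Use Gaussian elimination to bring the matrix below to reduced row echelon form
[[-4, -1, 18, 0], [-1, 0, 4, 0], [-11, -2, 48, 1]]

[[1, 0, -4, 0], [0, 1, -2, 0], [0, 0, 0, 1]]

R1 -> -1/4·R1
R2 -> R2 + R1
R3 -> R3 + 11·R1
R2 -> 4·R2
R3 -> R3 − 3/4·R2
R1 -> R1 − 1/4·R2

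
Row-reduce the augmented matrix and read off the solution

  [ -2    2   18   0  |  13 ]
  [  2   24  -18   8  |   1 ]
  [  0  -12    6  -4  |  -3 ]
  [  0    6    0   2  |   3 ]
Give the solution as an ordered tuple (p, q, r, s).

(-1, 1, 1/2, -3/2)

Multiply r1 by -1/2.
  [ 1   -1   -9   0  |  -13/2 ]
  [ 2   24  -18   8  |      1 ]
  [ 0  -12    6  -4  |     -3 ]
  [ 0    6    0   2  |      3 ]
Subtract 2 times r1 from r2.
  [ 1   -1  -9   0  |  -13/2 ]
  [ 0   26   0   8  |     14 ]
  [ 0  -12   6  -4  |     -3 ]
  [ 0    6   0   2  |      3 ]
Multiply r2 by 1/26.
  [ 1   -1  -9     0  |  -13/2 ]
  [ 0    1   0  4/13  |   7/13 ]
  [ 0  -12   6    -4  |     -3 ]
  [ 0    6   0     2  |      3 ]
Add 12 times r2 to r3.
  [ 1  -1  -9      0  |  -13/2 ]
  [ 0   1   0   4/13  |   7/13 ]
  [ 0   0   6  -4/13  |  45/13 ]
  [ 0   6   0      2  |      3 ]
Subtract 6 times r2 from r4.
  [ 1  -1  -9      0  |  -13/2 ]
  [ 0   1   0   4/13  |   7/13 ]
  [ 0   0   6  -4/13  |  45/13 ]
  [ 0   0   0   2/13  |  -3/13 ]
Multiply r3 by 1/6.
  [ 1  -1  -9      0  |  -13/2 ]
  [ 0   1   0   4/13  |   7/13 ]
  [ 0   0   1  -2/39  |  15/26 ]
  [ 0   0   0   2/13  |  -3/13 ]
Multiply r4 by 13/2.
  [ 1  -1  -9      0  |  -13/2 ]
  [ 0   1   0   4/13  |   7/13 ]
  [ 0   0   1  -2/39  |  15/26 ]
  [ 0   0   0      1  |   -3/2 ]
Add 2/39 times r4 to r3.
  [ 1  -1  -9     0  |  -13/2 ]
  [ 0   1   0  4/13  |   7/13 ]
  [ 0   0   1     0  |    1/2 ]
  [ 0   0   0     1  |   -3/2 ]
Subtract 4/13 times r4 from r2.
  [ 1  -1  -9  0  |  -13/2 ]
  [ 0   1   0  0  |      1 ]
  [ 0   0   1  0  |    1/2 ]
  [ 0   0   0  1  |   -3/2 ]
Add 9 times r3 to r1.
  [ 1  -1  0  0  |    -2 ]
  [ 0   1  0  0  |     1 ]
  [ 0   0  1  0  |   1/2 ]
  [ 0   0  0  1  |  -3/2 ]
Add r2 to r1.
  [ 1  0  0  0  |    -1 ]
  [ 0  1  0  0  |     1 ]
  [ 0  0  1  0  |   1/2 ]
  [ 0  0  0  1  |  -3/2 ]
Reading off the last column: p = -1, q = 1, r = 1/2, s = -3/2.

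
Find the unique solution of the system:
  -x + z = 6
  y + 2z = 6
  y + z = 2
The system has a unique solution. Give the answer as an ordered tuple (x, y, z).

(-2, -2, 4)

Form the augmented matrix and row-reduce:
  [ -1  0  1  |  6 ]
  [  0  1  2  |  6 ]
  [  0  1  1  |  2 ]
R1 := -1·R1
  [ 1  0  -1  |  -6 ]
  [ 0  1   2  |   6 ]
  [ 0  1   1  |   2 ]
R3 := R3 − R2
  [ 1  0  -1  |  -6 ]
  [ 0  1   2  |   6 ]
  [ 0  0  -1  |  -4 ]
R3 := -1·R3
  [ 1  0  -1  |  -6 ]
  [ 0  1   2  |   6 ]
  [ 0  0   1  |   4 ]
R2 := R2 − 2·R3
  [ 1  0  -1  |  -6 ]
  [ 0  1   0  |  -2 ]
  [ 0  0   1  |   4 ]
R1 := R1 + R3
  [ 1  0  0  |  -2 ]
  [ 0  1  0  |  -2 ]
  [ 0  0  1  |   4 ]
Reading off the last column: x = -2, y = -2, z = 4.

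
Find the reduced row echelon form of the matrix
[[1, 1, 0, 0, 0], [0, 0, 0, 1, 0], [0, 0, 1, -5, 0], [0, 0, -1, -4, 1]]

[[1, 1, 0, 0, 0], [0, 0, 1, 0, 0], [0, 0, 0, 1, 0], [0, 0, 0, 0, 1]]

R2 <=> R3
  [ 1  1   0   0  0 ]
  [ 0  0   1  -5  0 ]
  [ 0  0   0   1  0 ]
  [ 0  0  -1  -4  1 ]
R4 -> R4 + R2
  [ 1  1  0   0  0 ]
  [ 0  0  1  -5  0 ]
  [ 0  0  0   1  0 ]
  [ 0  0  0  -9  1 ]
R4 -> R4 + 9·R3
  [ 1  1  0   0  0 ]
  [ 0  0  1  -5  0 ]
  [ 0  0  0   1  0 ]
  [ 0  0  0   0  1 ]
R2 -> R2 + 5·R3
  [ 1  1  0  0  0 ]
  [ 0  0  1  0  0 ]
  [ 0  0  0  1  0 ]
  [ 0  0  0  0  1 ]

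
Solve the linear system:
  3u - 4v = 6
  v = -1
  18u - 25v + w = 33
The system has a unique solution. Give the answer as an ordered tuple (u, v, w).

Form the augmented matrix and row-reduce:
  [  3   -4  0  |   6 ]
  [  0    1  0  |  -1 ]
  [ 18  -25  1  |  33 ]
R1 := 1/3·R1
  [  1  -4/3  0  |   2 ]
  [  0     1  0  |  -1 ]
  [ 18   -25  1  |  33 ]
R3 := R3 − 18·R1
  [ 1  -4/3  0  |   2 ]
  [ 0     1  0  |  -1 ]
  [ 0    -1  1  |  -3 ]
R3 := R3 + R2
  [ 1  -4/3  0  |   2 ]
  [ 0     1  0  |  -1 ]
  [ 0     0  1  |  -4 ]
R1 := R1 + 4/3·R2
  [ 1  0  0  |  2/3 ]
  [ 0  1  0  |   -1 ]
  [ 0  0  1  |   -4 ]
Reading off the last column: u = 2/3, v = -1, w = -4.

(2/3, -1, -4)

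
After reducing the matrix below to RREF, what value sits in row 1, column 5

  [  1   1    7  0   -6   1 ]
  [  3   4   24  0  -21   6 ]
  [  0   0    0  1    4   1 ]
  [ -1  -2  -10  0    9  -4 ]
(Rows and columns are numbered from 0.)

3

R2 → R2 − 3·R1
  [  1   1    7  0  -6   1 ]
  [  0   1    3  0  -3   3 ]
  [  0   0    0  1   4   1 ]
  [ -1  -2  -10  0   9  -4 ]
R4 → R4 + R1
  [ 1   1   7  0  -6   1 ]
  [ 0   1   3  0  -3   3 ]
  [ 0   0   0  1   4   1 ]
  [ 0  -1  -3  0   3  -3 ]
R4 → R4 + R2
  [ 1  1  7  0  -6  1 ]
  [ 0  1  3  0  -3  3 ]
  [ 0  0  0  1   4  1 ]
  [ 0  0  0  0   0  0 ]
R1 → R1 − R2
  [ 1  0  4  0  -3  -2 ]
  [ 0  1  3  0  -3   3 ]
  [ 0  0  0  1   4   1 ]
  [ 0  0  0  0   0   0 ]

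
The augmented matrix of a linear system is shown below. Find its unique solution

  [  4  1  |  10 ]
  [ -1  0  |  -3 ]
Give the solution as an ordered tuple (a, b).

R1 -> 1/4·R1
  [  1  1/4  |  5/2 ]
  [ -1    0  |   -3 ]
R2 -> R2 + R1
  [ 1  1/4  |   5/2 ]
  [ 0  1/4  |  -1/2 ]
R2 -> 4·R2
  [ 1  1/4  |  5/2 ]
  [ 0    1  |   -2 ]
R1 -> R1 − 1/4·R2
  [ 1  0  |   3 ]
  [ 0  1  |  -2 ]
Reading off the last column: a = 3, b = -2.

(3, -2)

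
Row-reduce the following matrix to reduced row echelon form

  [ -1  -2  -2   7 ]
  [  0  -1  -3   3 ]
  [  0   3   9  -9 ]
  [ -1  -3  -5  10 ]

[[1, 0, -4, -1], [0, 1, 3, -3], [0, 0, 0, 0], [0, 0, 0, 0]]

R1 ← -1·R1
  [  1   2   2  -7 ]
  [  0  -1  -3   3 ]
  [  0   3   9  -9 ]
  [ -1  -3  -5  10 ]
R4 ← R4 + R1
  [ 1   2   2  -7 ]
  [ 0  -1  -3   3 ]
  [ 0   3   9  -9 ]
  [ 0  -1  -3   3 ]
R2 ← -1·R2
  [ 1   2   2  -7 ]
  [ 0   1   3  -3 ]
  [ 0   3   9  -9 ]
  [ 0  -1  -3   3 ]
R3 ← R3 − 3·R2
  [ 1   2   2  -7 ]
  [ 0   1   3  -3 ]
  [ 0   0   0   0 ]
  [ 0  -1  -3   3 ]
R4 ← R4 + R2
  [ 1  2  2  -7 ]
  [ 0  1  3  -3 ]
  [ 0  0  0   0 ]
  [ 0  0  0   0 ]
R1 ← R1 − 2·R2
  [ 1  0  -4  -1 ]
  [ 0  1   3  -3 ]
  [ 0  0   0   0 ]
  [ 0  0   0   0 ]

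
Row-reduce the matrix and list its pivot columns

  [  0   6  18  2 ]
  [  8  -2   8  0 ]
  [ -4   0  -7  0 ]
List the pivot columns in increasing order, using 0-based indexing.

0, 1, 3

R1 ↔ R2
R1 -> 1/8·R1
R3 -> R3 + 4·R1
R2 -> 1/6·R2
R3 -> R3 + R2
R3 -> 3·R3
R2 -> R2 − 1/3·R3
R1 -> R1 + 1/4·R2
Pivot columns are the columns containing a leading 1.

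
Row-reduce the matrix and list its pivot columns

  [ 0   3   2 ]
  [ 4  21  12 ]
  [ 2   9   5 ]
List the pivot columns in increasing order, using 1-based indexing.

1, 2

R1 <=> R2
  [ 4  21  12 ]
  [ 0   3   2 ]
  [ 2   9   5 ]
R1 → 1/4·R1
  [ 1  21/4  3 ]
  [ 0     3  2 ]
  [ 2     9  5 ]
R3 → R3 − 2·R1
  [ 1  21/4   3 ]
  [ 0     3   2 ]
  [ 0  -3/2  -1 ]
R2 → 1/3·R2
  [ 1  21/4    3 ]
  [ 0     1  2/3 ]
  [ 0  -3/2   -1 ]
R3 → R3 + 3/2·R2
  [ 1  21/4    3 ]
  [ 0     1  2/3 ]
  [ 0     0    0 ]
R1 → R1 − 21/4·R2
  [ 1  0  -1/2 ]
  [ 0  1   2/3 ]
  [ 0  0     0 ]
Pivot columns are the columns containing a leading 1.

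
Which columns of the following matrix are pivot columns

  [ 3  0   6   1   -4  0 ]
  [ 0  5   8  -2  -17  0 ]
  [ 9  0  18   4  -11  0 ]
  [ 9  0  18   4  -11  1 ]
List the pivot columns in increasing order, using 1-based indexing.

1, 2, 4, 6

r1 := 1/3·r1
  [ 1  0   2  1/3  -4/3  0 ]
  [ 0  5   8   -2   -17  0 ]
  [ 9  0  18    4   -11  0 ]
  [ 9  0  18    4   -11  1 ]
r3 := r3 − 9·r1
  [ 1  0   2  1/3  -4/3  0 ]
  [ 0  5   8   -2   -17  0 ]
  [ 0  0   0    1     1  0 ]
  [ 9  0  18    4   -11  1 ]
r4 := r4 − 9·r1
  [ 1  0  2  1/3  -4/3  0 ]
  [ 0  5  8   -2   -17  0 ]
  [ 0  0  0    1     1  0 ]
  [ 0  0  0    1     1  1 ]
r2 := 1/5·r2
  [ 1  0    2   1/3   -4/3  0 ]
  [ 0  1  8/5  -2/5  -17/5  0 ]
  [ 0  0    0     1      1  0 ]
  [ 0  0    0     1      1  1 ]
r4 := r4 − r3
  [ 1  0    2   1/3   -4/3  0 ]
  [ 0  1  8/5  -2/5  -17/5  0 ]
  [ 0  0    0     1      1  0 ]
  [ 0  0    0     0      0  1 ]
r2 := r2 + 2/5·r3
  [ 1  0    2  1/3  -4/3  0 ]
  [ 0  1  8/5    0    -3  0 ]
  [ 0  0    0    1     1  0 ]
  [ 0  0    0    0     0  1 ]
r1 := r1 − 1/3·r3
  [ 1  0    2  0  -5/3  0 ]
  [ 0  1  8/5  0    -3  0 ]
  [ 0  0    0  1     1  0 ]
  [ 0  0    0  0     0  1 ]
Pivot columns are the columns containing a leading 1.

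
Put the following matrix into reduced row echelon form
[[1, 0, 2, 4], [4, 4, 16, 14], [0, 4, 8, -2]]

R2 -> R2 − 4·R1
  [ 1  0  2   4 ]
  [ 0  4  8  -2 ]
  [ 0  4  8  -2 ]
R2 -> 1/4·R2
  [ 1  0  2     4 ]
  [ 0  1  2  -1/2 ]
  [ 0  4  8    -2 ]
R3 -> R3 − 4·R2
  [ 1  0  2     4 ]
  [ 0  1  2  -1/2 ]
  [ 0  0  0     0 ]

[[1, 0, 2, 4], [0, 1, 2, -1/2], [0, 0, 0, 0]]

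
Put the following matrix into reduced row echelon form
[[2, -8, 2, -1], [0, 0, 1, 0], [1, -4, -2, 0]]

[[1, -4, 0, 0], [0, 0, 1, 0], [0, 0, 0, 1]]

R1 → 1/2·R1
  [ 1  -4   1  -1/2 ]
  [ 0   0   1     0 ]
  [ 1  -4  -2     0 ]
R3 → R3 − R1
  [ 1  -4   1  -1/2 ]
  [ 0   0   1     0 ]
  [ 0   0  -3   1/2 ]
R3 → R3 + 3·R2
  [ 1  -4  1  -1/2 ]
  [ 0   0  1     0 ]
  [ 0   0  0   1/2 ]
R3 → 2·R3
  [ 1  -4  1  -1/2 ]
  [ 0   0  1     0 ]
  [ 0   0  0     1 ]
R1 → R1 + 1/2·R3
  [ 1  -4  1  0 ]
  [ 0   0  1  0 ]
  [ 0   0  0  1 ]
R1 → R1 − R2
  [ 1  -4  0  0 ]
  [ 0   0  1  0 ]
  [ 0   0  0  1 ]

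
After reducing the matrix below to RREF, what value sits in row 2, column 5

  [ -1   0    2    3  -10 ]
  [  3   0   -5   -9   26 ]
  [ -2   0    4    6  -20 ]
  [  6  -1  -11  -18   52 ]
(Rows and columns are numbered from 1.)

4

ρ1 → -1·ρ1
ρ2 → ρ2 − 3·ρ1
ρ3 → ρ3 + 2·ρ1
ρ4 → ρ4 − 6·ρ1
ρ2 ↔ ρ4
ρ2 → -1·ρ2
ρ3 ↔ ρ4
ρ2 → ρ2 + ρ3
ρ1 → ρ1 + 2·ρ3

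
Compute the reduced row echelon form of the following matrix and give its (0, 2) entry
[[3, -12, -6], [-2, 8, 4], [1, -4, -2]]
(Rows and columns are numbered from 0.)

-2

R1 := 1/3·R1
R2 := R2 + 2·R1
R3 := R3 − R1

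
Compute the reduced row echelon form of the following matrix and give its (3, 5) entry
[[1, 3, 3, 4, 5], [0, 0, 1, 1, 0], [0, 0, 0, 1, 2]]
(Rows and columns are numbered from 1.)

Subtract r3 from r2.
Subtract 4 times r3 from r1.
Subtract 3 times r2 from r1.

2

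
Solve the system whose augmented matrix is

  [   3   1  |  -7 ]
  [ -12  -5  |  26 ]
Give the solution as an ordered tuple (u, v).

r1 → 1/3·r1
  [   1  1/3  |  -7/3 ]
  [ -12   -5  |    26 ]
r2 → r2 + 12·r1
  [ 1  1/3  |  -7/3 ]
  [ 0   -1  |    -2 ]
r2 → -1·r2
  [ 1  1/3  |  -7/3 ]
  [ 0    1  |     2 ]
r1 → r1 − 1/3·r2
  [ 1  0  |  -3 ]
  [ 0  1  |   2 ]
Reading off the last column: u = -3, v = 2.

(-3, 2)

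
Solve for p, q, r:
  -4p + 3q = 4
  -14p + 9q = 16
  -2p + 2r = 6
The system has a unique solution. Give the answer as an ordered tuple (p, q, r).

Form the augmented matrix and row-reduce:
  [  -4  3  0  |   4 ]
  [ -14  9  0  |  16 ]
  [  -2  0  2  |   6 ]
Multiply R1 by -1/4.
  [   1  -3/4  0  |  -1 ]
  [ -14     9  0  |  16 ]
  [  -2     0  2  |   6 ]
Add 14 times R1 to R2.
  [  1  -3/4  0  |  -1 ]
  [  0  -3/2  0  |   2 ]
  [ -2     0  2  |   6 ]
Add 2 times R1 to R3.
  [ 1  -3/4  0  |  -1 ]
  [ 0  -3/2  0  |   2 ]
  [ 0  -3/2  2  |   4 ]
Multiply R2 by -2/3.
  [ 1  -3/4  0  |    -1 ]
  [ 0     1  0  |  -4/3 ]
  [ 0  -3/2  2  |     4 ]
Add 3/2 times R2 to R3.
  [ 1  -3/4  0  |    -1 ]
  [ 0     1  0  |  -4/3 ]
  [ 0     0  2  |     2 ]
Multiply R3 by 1/2.
  [ 1  -3/4  0  |    -1 ]
  [ 0     1  0  |  -4/3 ]
  [ 0     0  1  |     1 ]
Add 3/4 times R2 to R1.
  [ 1  0  0  |    -2 ]
  [ 0  1  0  |  -4/3 ]
  [ 0  0  1  |     1 ]
Reading off the last column: p = -2, q = -4/3, r = 1.

(-2, -4/3, 1)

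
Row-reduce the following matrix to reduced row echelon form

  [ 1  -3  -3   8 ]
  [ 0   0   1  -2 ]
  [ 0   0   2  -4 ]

r3 -> r3 − 2·r2
  [ 1  -3  -3   8 ]
  [ 0   0   1  -2 ]
  [ 0   0   0   0 ]
r1 -> r1 + 3·r2
  [ 1  -3  0   2 ]
  [ 0   0  1  -2 ]
  [ 0   0  0   0 ]

[[1, -3, 0, 2], [0, 0, 1, -2], [0, 0, 0, 0]]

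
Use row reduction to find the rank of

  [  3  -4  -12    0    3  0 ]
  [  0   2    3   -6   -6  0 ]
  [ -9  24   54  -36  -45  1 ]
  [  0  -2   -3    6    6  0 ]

r1 ← 1/3·r1
  [  1  -4/3  -4    0    1  0 ]
  [  0     2   3   -6   -6  0 ]
  [ -9    24  54  -36  -45  1 ]
  [  0    -2  -3    6    6  0 ]
r3 ← r3 + 9·r1
  [ 1  -4/3  -4    0    1  0 ]
  [ 0     2   3   -6   -6  0 ]
  [ 0    12  18  -36  -36  1 ]
  [ 0    -2  -3    6    6  0 ]
r2 ← 1/2·r2
  [ 1  -4/3   -4    0    1  0 ]
  [ 0     1  3/2   -3   -3  0 ]
  [ 0    12   18  -36  -36  1 ]
  [ 0    -2   -3    6    6  0 ]
r3 ← r3 − 12·r2
  [ 1  -4/3   -4   0   1  0 ]
  [ 0     1  3/2  -3  -3  0 ]
  [ 0     0    0   0   0  1 ]
  [ 0    -2   -3   6   6  0 ]
r4 ← r4 + 2·r2
  [ 1  -4/3   -4   0   1  0 ]
  [ 0     1  3/2  -3  -3  0 ]
  [ 0     0    0   0   0  1 ]
  [ 0     0    0   0   0  0 ]
r1 ← r1 + 4/3·r2
  [ 1  0   -2  -4  -3  0 ]
  [ 0  1  3/2  -3  -3  0 ]
  [ 0  0    0   0   0  1 ]
  [ 0  0    0   0   0  0 ]
The reduced form has 3 nonzero rows.

rank = 3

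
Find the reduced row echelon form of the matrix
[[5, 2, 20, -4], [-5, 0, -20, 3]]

r1 -> 1/5·r1
  [  1  2/5    4  -4/5 ]
  [ -5    0  -20     3 ]
r2 -> r2 + 5·r1
  [ 1  2/5  4  -4/5 ]
  [ 0    2  0    -1 ]
r2 -> 1/2·r2
  [ 1  2/5  4  -4/5 ]
  [ 0    1  0  -1/2 ]
r1 -> r1 − 2/5·r2
  [ 1  0  4  -3/5 ]
  [ 0  1  0  -1/2 ]

[[1, 0, 4, -3/5], [0, 1, 0, -1/2]]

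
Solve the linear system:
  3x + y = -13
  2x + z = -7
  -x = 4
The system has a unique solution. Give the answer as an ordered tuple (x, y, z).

Form the augmented matrix and row-reduce:
  [  3  1  0  |  -13 ]
  [  2  0  1  |   -7 ]
  [ -1  0  0  |    4 ]
Multiply ρ1 by 1/3.
  [  1  1/3  0  |  -13/3 ]
  [  2    0  1  |     -7 ]
  [ -1    0  0  |      4 ]
Subtract 2 times ρ1 from ρ2.
  [  1   1/3  0  |  -13/3 ]
  [  0  -2/3  1  |    5/3 ]
  [ -1     0  0  |      4 ]
Add ρ1 to ρ3.
  [ 1   1/3  0  |  -13/3 ]
  [ 0  -2/3  1  |    5/3 ]
  [ 0   1/3  0  |   -1/3 ]
Multiply ρ2 by -3/2.
  [ 1  1/3     0  |  -13/3 ]
  [ 0    1  -3/2  |   -5/2 ]
  [ 0  1/3     0  |   -1/3 ]
Subtract 1/3 times ρ2 from ρ3.
  [ 1  1/3     0  |  -13/3 ]
  [ 0    1  -3/2  |   -5/2 ]
  [ 0    0   1/2  |    1/2 ]
Multiply ρ3 by 2.
  [ 1  1/3     0  |  -13/3 ]
  [ 0    1  -3/2  |   -5/2 ]
  [ 0    0     1  |      1 ]
Add 3/2 times ρ3 to ρ2.
  [ 1  1/3  0  |  -13/3 ]
  [ 0    1  0  |     -1 ]
  [ 0    0  1  |      1 ]
Subtract 1/3 times ρ2 from ρ1.
  [ 1  0  0  |  -4 ]
  [ 0  1  0  |  -1 ]
  [ 0  0  1  |   1 ]
Reading off the last column: x = -4, y = -1, z = 1.

(-4, -1, 1)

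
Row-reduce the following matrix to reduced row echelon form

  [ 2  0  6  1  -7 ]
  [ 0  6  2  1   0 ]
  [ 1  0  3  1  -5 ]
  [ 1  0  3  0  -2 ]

[[1, 0, 3, 0, -2], [0, 1, 1/3, 0, 1/2], [0, 0, 0, 1, -3], [0, 0, 0, 0, 0]]

R1 -> 1/2·R1
  [ 1  0  3  1/2  -7/2 ]
  [ 0  6  2    1     0 ]
  [ 1  0  3    1    -5 ]
  [ 1  0  3    0    -2 ]
R3 -> R3 − R1
  [ 1  0  3  1/2  -7/2 ]
  [ 0  6  2    1     0 ]
  [ 0  0  0  1/2  -3/2 ]
  [ 1  0  3    0    -2 ]
R4 -> R4 − R1
  [ 1  0  3   1/2  -7/2 ]
  [ 0  6  2     1     0 ]
  [ 0  0  0   1/2  -3/2 ]
  [ 0  0  0  -1/2   3/2 ]
R2 -> 1/6·R2
  [ 1  0    3   1/2  -7/2 ]
  [ 0  1  1/3   1/6     0 ]
  [ 0  0    0   1/2  -3/2 ]
  [ 0  0    0  -1/2   3/2 ]
R3 -> 2·R3
  [ 1  0    3   1/2  -7/2 ]
  [ 0  1  1/3   1/6     0 ]
  [ 0  0    0     1    -3 ]
  [ 0  0    0  -1/2   3/2 ]
R4 -> R4 + 1/2·R3
  [ 1  0    3  1/2  -7/2 ]
  [ 0  1  1/3  1/6     0 ]
  [ 0  0    0    1    -3 ]
  [ 0  0    0    0     0 ]
R2 -> R2 − 1/6·R3
  [ 1  0    3  1/2  -7/2 ]
  [ 0  1  1/3    0   1/2 ]
  [ 0  0    0    1    -3 ]
  [ 0  0    0    0     0 ]
R1 -> R1 − 1/2·R3
  [ 1  0    3  0   -2 ]
  [ 0  1  1/3  0  1/2 ]
  [ 0  0    0  1   -3 ]
  [ 0  0    0  0    0 ]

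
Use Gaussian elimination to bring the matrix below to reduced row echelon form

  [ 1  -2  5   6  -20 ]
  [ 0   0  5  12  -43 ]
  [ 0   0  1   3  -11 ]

[[1, -2, 0, 0, -1], [0, 0, 1, 0, 1], [0, 0, 0, 1, -4]]

R2 → 1/5·R2
R3 → R3 − R2
R3 → 5/3·R3
R2 → R2 − 12/5·R3
R1 → R1 − 6·R3
R1 → R1 − 5·R2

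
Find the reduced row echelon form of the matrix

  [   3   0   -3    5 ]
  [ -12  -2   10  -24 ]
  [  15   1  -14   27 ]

R1 ← 1/3·R1
  [   1   0   -1  5/3 ]
  [ -12  -2   10  -24 ]
  [  15   1  -14   27 ]
R2 ← R2 + 12·R1
  [  1   0   -1  5/3 ]
  [  0  -2   -2   -4 ]
  [ 15   1  -14   27 ]
R3 ← R3 − 15·R1
  [ 1   0  -1  5/3 ]
  [ 0  -2  -2   -4 ]
  [ 0   1   1    2 ]
R2 ← -1/2·R2
  [ 1  0  -1  5/3 ]
  [ 0  1   1    2 ]
  [ 0  1   1    2 ]
R3 ← R3 − R2
  [ 1  0  -1  5/3 ]
  [ 0  1   1    2 ]
  [ 0  0   0    0 ]

[[1, 0, -1, 5/3], [0, 1, 1, 2], [0, 0, 0, 0]]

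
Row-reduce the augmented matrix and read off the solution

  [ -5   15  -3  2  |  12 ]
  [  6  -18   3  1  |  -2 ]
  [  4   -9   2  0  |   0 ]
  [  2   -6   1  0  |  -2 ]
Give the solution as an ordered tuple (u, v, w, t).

ρ1 → -1/5·ρ1
  [ 1   -3  3/5  -2/5  |  -12/5 ]
  [ 6  -18    3     1  |     -2 ]
  [ 4   -9    2     0  |      0 ]
  [ 2   -6    1     0  |     -2 ]
ρ2 → ρ2 − 6·ρ1
  [ 1  -3   3/5  -2/5  |  -12/5 ]
  [ 0   0  -3/5  17/5  |   62/5 ]
  [ 4  -9     2     0  |      0 ]
  [ 2  -6     1     0  |     -2 ]
ρ3 → ρ3 − 4·ρ1
  [ 1  -3   3/5  -2/5  |  -12/5 ]
  [ 0   0  -3/5  17/5  |   62/5 ]
  [ 0   3  -2/5   8/5  |   48/5 ]
  [ 2  -6     1     0  |     -2 ]
ρ4 → ρ4 − 2·ρ1
  [ 1  -3   3/5  -2/5  |  -12/5 ]
  [ 0   0  -3/5  17/5  |   62/5 ]
  [ 0   3  -2/5   8/5  |   48/5 ]
  [ 0   0  -1/5   4/5  |   14/5 ]
ρ2 <-> ρ3
  [ 1  -3   3/5  -2/5  |  -12/5 ]
  [ 0   3  -2/5   8/5  |   48/5 ]
  [ 0   0  -3/5  17/5  |   62/5 ]
  [ 0   0  -1/5   4/5  |   14/5 ]
ρ2 → 1/3·ρ2
  [ 1  -3    3/5  -2/5  |  -12/5 ]
  [ 0   1  -2/15  8/15  |   16/5 ]
  [ 0   0   -3/5  17/5  |   62/5 ]
  [ 0   0   -1/5   4/5  |   14/5 ]
ρ3 → -5/3·ρ3
  [ 1  -3    3/5   -2/5  |  -12/5 ]
  [ 0   1  -2/15   8/15  |   16/5 ]
  [ 0   0      1  -17/3  |  -62/3 ]
  [ 0   0   -1/5    4/5  |   14/5 ]
ρ4 → ρ4 + 1/5·ρ3
  [ 1  -3    3/5   -2/5  |  -12/5 ]
  [ 0   1  -2/15   8/15  |   16/5 ]
  [ 0   0      1  -17/3  |  -62/3 ]
  [ 0   0      0   -1/3  |   -4/3 ]
ρ4 → -3·ρ4
  [ 1  -3    3/5   -2/5  |  -12/5 ]
  [ 0   1  -2/15   8/15  |   16/5 ]
  [ 0   0      1  -17/3  |  -62/3 ]
  [ 0   0      0      1  |      4 ]
ρ3 → ρ3 + 17/3·ρ4
  [ 1  -3    3/5  -2/5  |  -12/5 ]
  [ 0   1  -2/15  8/15  |   16/5 ]
  [ 0   0      1     0  |      2 ]
  [ 0   0      0     1  |      4 ]
ρ2 → ρ2 − 8/15·ρ4
  [ 1  -3    3/5  -2/5  |  -12/5 ]
  [ 0   1  -2/15     0  |  16/15 ]
  [ 0   0      1     0  |      2 ]
  [ 0   0      0     1  |      4 ]
ρ1 → ρ1 + 2/5·ρ4
  [ 1  -3    3/5  0  |   -4/5 ]
  [ 0   1  -2/15  0  |  16/15 ]
  [ 0   0      1  0  |      2 ]
  [ 0   0      0  1  |      4 ]
ρ2 → ρ2 + 2/15·ρ3
  [ 1  -3  3/5  0  |  -4/5 ]
  [ 0   1    0  0  |   4/3 ]
  [ 0   0    1  0  |     2 ]
  [ 0   0    0  1  |     4 ]
ρ1 → ρ1 − 3/5·ρ3
  [ 1  -3  0  0  |   -2 ]
  [ 0   1  0  0  |  4/3 ]
  [ 0   0  1  0  |    2 ]
  [ 0   0  0  1  |    4 ]
ρ1 → ρ1 + 3·ρ2
  [ 1  0  0  0  |    2 ]
  [ 0  1  0  0  |  4/3 ]
  [ 0  0  1  0  |    2 ]
  [ 0  0  0  1  |    4 ]
Reading off the last column: u = 2, v = 4/3, w = 2, t = 4.

(2, 4/3, 2, 4)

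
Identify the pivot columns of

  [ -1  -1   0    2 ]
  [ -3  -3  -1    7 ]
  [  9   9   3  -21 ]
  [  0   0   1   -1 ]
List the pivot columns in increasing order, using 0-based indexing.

Multiply r1 by -1.
Add 3 times r1 to r2.
Subtract 9 times r1 from r3.
Multiply r2 by -1.
Subtract 3 times r2 from r3.
Subtract r2 from r4.
Pivot columns are the columns containing a leading 1.

0, 2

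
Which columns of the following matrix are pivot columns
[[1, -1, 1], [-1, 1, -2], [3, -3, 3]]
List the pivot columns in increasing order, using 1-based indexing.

ρ2 -> ρ2 + ρ1
  [ 1  -1   1 ]
  [ 0   0  -1 ]
  [ 3  -3   3 ]
ρ3 -> ρ3 − 3·ρ1
  [ 1  -1   1 ]
  [ 0   0  -1 ]
  [ 0   0   0 ]
ρ2 -> -1·ρ2
  [ 1  -1  1 ]
  [ 0   0  1 ]
  [ 0   0  0 ]
ρ1 -> ρ1 − ρ2
  [ 1  -1  0 ]
  [ 0   0  1 ]
  [ 0   0  0 ]
Pivot columns are the columns containing a leading 1.

1, 3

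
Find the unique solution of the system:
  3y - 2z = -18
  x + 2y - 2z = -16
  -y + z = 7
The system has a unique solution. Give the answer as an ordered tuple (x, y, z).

(-2, -4, 3)

Form the augmented matrix and row-reduce:
  [ 0   3  -2  |  -18 ]
  [ 1   2  -2  |  -16 ]
  [ 0  -1   1  |    7 ]
r1 <=> r2
r2 := 1/3·r2
r3 := r3 + r2
r3 := 3·r3
r2 := r2 + 2/3·r3
r1 := r1 + 2·r3
r1 := r1 − 2·r2
Reading off the last column: x = -2, y = -4, z = 3.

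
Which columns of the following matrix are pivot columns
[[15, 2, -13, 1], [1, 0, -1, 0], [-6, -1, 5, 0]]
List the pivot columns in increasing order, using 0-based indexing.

R1 → 1/15·R1
  [  1  2/15  -13/15  1/15 ]
  [  1     0      -1     0 ]
  [ -6    -1       5     0 ]
R2 → R2 − R1
  [  1   2/15  -13/15   1/15 ]
  [  0  -2/15   -2/15  -1/15 ]
  [ -6     -1       5      0 ]
R3 → R3 + 6·R1
  [ 1   2/15  -13/15   1/15 ]
  [ 0  -2/15   -2/15  -1/15 ]
  [ 0   -1/5    -1/5    2/5 ]
R2 → -15/2·R2
  [ 1  2/15  -13/15  1/15 ]
  [ 0     1       1   1/2 ]
  [ 0  -1/5    -1/5   2/5 ]
R3 → R3 + 1/5·R2
  [ 1  2/15  -13/15  1/15 ]
  [ 0     1       1   1/2 ]
  [ 0     0       0   1/2 ]
R3 → 2·R3
  [ 1  2/15  -13/15  1/15 ]
  [ 0     1       1   1/2 ]
  [ 0     0       0     1 ]
R2 → R2 − 1/2·R3
  [ 1  2/15  -13/15  1/15 ]
  [ 0     1       1     0 ]
  [ 0     0       0     1 ]
R1 → R1 − 1/15·R3
  [ 1  2/15  -13/15  0 ]
  [ 0     1       1  0 ]
  [ 0     0       0  1 ]
R1 → R1 − 2/15·R2
  [ 1  0  -1  0 ]
  [ 0  1   1  0 ]
  [ 0  0   0  1 ]
Pivot columns are the columns containing a leading 1.

0, 1, 3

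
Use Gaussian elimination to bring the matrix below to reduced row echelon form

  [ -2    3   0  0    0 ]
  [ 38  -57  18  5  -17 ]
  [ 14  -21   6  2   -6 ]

ρ1 ← -1/2·ρ1
  [  1  -3/2   0  0    0 ]
  [ 38   -57  18  5  -17 ]
  [ 14   -21   6  2   -6 ]
ρ2 ← ρ2 − 38·ρ1
  [  1  -3/2   0  0    0 ]
  [  0     0  18  5  -17 ]
  [ 14   -21   6  2   -6 ]
ρ3 ← ρ3 − 14·ρ1
  [ 1  -3/2   0  0    0 ]
  [ 0     0  18  5  -17 ]
  [ 0     0   6  2   -6 ]
ρ2 ← 1/18·ρ2
  [ 1  -3/2  0     0       0 ]
  [ 0     0  1  5/18  -17/18 ]
  [ 0     0  6     2      -6 ]
ρ3 ← ρ3 − 6·ρ2
  [ 1  -3/2  0     0       0 ]
  [ 0     0  1  5/18  -17/18 ]
  [ 0     0  0   1/3    -1/3 ]
ρ3 ← 3·ρ3
  [ 1  -3/2  0     0       0 ]
  [ 0     0  1  5/18  -17/18 ]
  [ 0     0  0     1      -1 ]
ρ2 ← ρ2 − 5/18·ρ3
  [ 1  -3/2  0  0     0 ]
  [ 0     0  1  0  -2/3 ]
  [ 0     0  0  1    -1 ]

[[1, -3/2, 0, 0, 0], [0, 0, 1, 0, -2/3], [0, 0, 0, 1, -1]]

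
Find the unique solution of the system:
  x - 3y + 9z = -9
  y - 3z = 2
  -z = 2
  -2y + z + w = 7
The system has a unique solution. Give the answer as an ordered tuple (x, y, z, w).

Form the augmented matrix and row-reduce:
  [ 1  -3   9  0  |  -9 ]
  [ 0   1  -3  0  |   2 ]
  [ 0   0  -1  0  |   2 ]
  [ 0  -2   1  1  |   7 ]
Add 2 times R2 to R4.
  [ 1  -3   9  0  |  -9 ]
  [ 0   1  -3  0  |   2 ]
  [ 0   0  -1  0  |   2 ]
  [ 0   0  -5  1  |  11 ]
Multiply R3 by -1.
  [ 1  -3   9  0  |  -9 ]
  [ 0   1  -3  0  |   2 ]
  [ 0   0   1  0  |  -2 ]
  [ 0   0  -5  1  |  11 ]
Add 5 times R3 to R4.
  [ 1  -3   9  0  |  -9 ]
  [ 0   1  -3  0  |   2 ]
  [ 0   0   1  0  |  -2 ]
  [ 0   0   0  1  |   1 ]
Add 3 times R3 to R2.
  [ 1  -3  9  0  |  -9 ]
  [ 0   1  0  0  |  -4 ]
  [ 0   0  1  0  |  -2 ]
  [ 0   0  0  1  |   1 ]
Subtract 9 times R3 from R1.
  [ 1  -3  0  0  |   9 ]
  [ 0   1  0  0  |  -4 ]
  [ 0   0  1  0  |  -2 ]
  [ 0   0  0  1  |   1 ]
Add 3 times R2 to R1.
  [ 1  0  0  0  |  -3 ]
  [ 0  1  0  0  |  -4 ]
  [ 0  0  1  0  |  -2 ]
  [ 0  0  0  1  |   1 ]
Reading off the last column: x = -3, y = -4, z = -2, w = 1.

(-3, -4, -2, 1)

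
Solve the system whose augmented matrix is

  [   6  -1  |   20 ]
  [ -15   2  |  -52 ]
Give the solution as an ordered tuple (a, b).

(4, 4)

r1 ← 1/6·r1
  [   1  -1/6  |  10/3 ]
  [ -15     2  |   -52 ]
r2 ← r2 + 15·r1
  [ 1  -1/6  |  10/3 ]
  [ 0  -1/2  |    -2 ]
r2 ← -2·r2
  [ 1  -1/6  |  10/3 ]
  [ 0     1  |     4 ]
r1 ← r1 + 1/6·r2
  [ 1  0  |  4 ]
  [ 0  1  |  4 ]
Reading off the last column: a = 4, b = 4.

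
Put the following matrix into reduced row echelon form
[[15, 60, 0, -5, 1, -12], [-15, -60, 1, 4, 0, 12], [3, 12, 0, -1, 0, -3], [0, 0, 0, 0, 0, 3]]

[[1, 4, 0, -1/3, 0, 0], [0, 0, 1, -1, 0, 0], [0, 0, 0, 0, 1, 0], [0, 0, 0, 0, 0, 1]]

R1 -> 1/15·R1
  [   1    4  0  -1/3  1/15  -4/5 ]
  [ -15  -60  1     4     0    12 ]
  [   3   12  0    -1     0    -3 ]
  [   0    0  0     0     0     3 ]
R2 -> R2 + 15·R1
  [ 1   4  0  -1/3  1/15  -4/5 ]
  [ 0   0  1    -1     1     0 ]
  [ 3  12  0    -1     0    -3 ]
  [ 0   0  0     0     0     3 ]
R3 -> R3 − 3·R1
  [ 1  4  0  -1/3  1/15  -4/5 ]
  [ 0  0  1    -1     1     0 ]
  [ 0  0  0     0  -1/5  -3/5 ]
  [ 0  0  0     0     0     3 ]
R3 -> -5·R3
  [ 1  4  0  -1/3  1/15  -4/5 ]
  [ 0  0  1    -1     1     0 ]
  [ 0  0  0     0     1     3 ]
  [ 0  0  0     0     0     3 ]
R4 -> 1/3·R4
  [ 1  4  0  -1/3  1/15  -4/5 ]
  [ 0  0  1    -1     1     0 ]
  [ 0  0  0     0     1     3 ]
  [ 0  0  0     0     0     1 ]
R3 -> R3 − 3·R4
  [ 1  4  0  -1/3  1/15  -4/5 ]
  [ 0  0  1    -1     1     0 ]
  [ 0  0  0     0     1     0 ]
  [ 0  0  0     0     0     1 ]
R1 -> R1 + 4/5·R4
  [ 1  4  0  -1/3  1/15  0 ]
  [ 0  0  1    -1     1  0 ]
  [ 0  0  0     0     1  0 ]
  [ 0  0  0     0     0  1 ]
R2 -> R2 − R3
  [ 1  4  0  -1/3  1/15  0 ]
  [ 0  0  1    -1     0  0 ]
  [ 0  0  0     0     1  0 ]
  [ 0  0  0     0     0  1 ]
R1 -> R1 − 1/15·R3
  [ 1  4  0  -1/3  0  0 ]
  [ 0  0  1    -1  0  0 ]
  [ 0  0  0     0  1  0 ]
  [ 0  0  0     0  0  1 ]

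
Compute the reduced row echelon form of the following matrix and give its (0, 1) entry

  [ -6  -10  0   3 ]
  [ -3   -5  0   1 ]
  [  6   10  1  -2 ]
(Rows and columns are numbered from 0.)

5/3

r1 -> -1/6·r1
  [  1  5/3  0  -1/2 ]
  [ -3   -5  0     1 ]
  [  6   10  1    -2 ]
r2 -> r2 + 3·r1
  [ 1  5/3  0  -1/2 ]
  [ 0    0  0  -1/2 ]
  [ 6   10  1    -2 ]
r3 -> r3 − 6·r1
  [ 1  5/3  0  -1/2 ]
  [ 0    0  0  -1/2 ]
  [ 0    0  1     1 ]
r2 <=> r3
  [ 1  5/3  0  -1/2 ]
  [ 0    0  1     1 ]
  [ 0    0  0  -1/2 ]
r3 -> -2·r3
  [ 1  5/3  0  -1/2 ]
  [ 0    0  1     1 ]
  [ 0    0  0     1 ]
r2 -> r2 − r3
  [ 1  5/3  0  -1/2 ]
  [ 0    0  1     0 ]
  [ 0    0  0     1 ]
r1 -> r1 + 1/2·r3
  [ 1  5/3  0  0 ]
  [ 0    0  1  0 ]
  [ 0    0  0  1 ]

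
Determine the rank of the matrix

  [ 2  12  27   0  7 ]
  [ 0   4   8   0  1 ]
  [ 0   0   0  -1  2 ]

rank = 3

R1 → 1/2·R1
  [ 1  6  27/2   0  7/2 ]
  [ 0  4     8   0    1 ]
  [ 0  0     0  -1    2 ]
R2 → 1/4·R2
  [ 1  6  27/2   0  7/2 ]
  [ 0  1     2   0  1/4 ]
  [ 0  0     0  -1    2 ]
R3 → -1·R3
  [ 1  6  27/2  0  7/2 ]
  [ 0  1     2  0  1/4 ]
  [ 0  0     0  1   -2 ]
R1 → R1 − 6·R2
  [ 1  0  3/2  0    2 ]
  [ 0  1    2  0  1/4 ]
  [ 0  0    0  1   -2 ]
The reduced form has 3 nonzero rows.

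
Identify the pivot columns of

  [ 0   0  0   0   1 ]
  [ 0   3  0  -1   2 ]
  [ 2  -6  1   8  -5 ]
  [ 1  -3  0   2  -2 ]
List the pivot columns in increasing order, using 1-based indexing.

1, 2, 3, 5

R1 <-> R3
  [ 2  -6  1   8  -5 ]
  [ 0   3  0  -1   2 ]
  [ 0   0  0   0   1 ]
  [ 1  -3  0   2  -2 ]
R1 ← 1/2·R1
  [ 1  -3  1/2   4  -5/2 ]
  [ 0   3    0  -1     2 ]
  [ 0   0    0   0     1 ]
  [ 1  -3    0   2    -2 ]
R4 ← R4 − R1
  [ 1  -3   1/2   4  -5/2 ]
  [ 0   3     0  -1     2 ]
  [ 0   0     0   0     1 ]
  [ 0   0  -1/2  -2   1/2 ]
R2 ← 1/3·R2
  [ 1  -3   1/2     4  -5/2 ]
  [ 0   1     0  -1/3   2/3 ]
  [ 0   0     0     0     1 ]
  [ 0   0  -1/2    -2   1/2 ]
R3 <-> R4
  [ 1  -3   1/2     4  -5/2 ]
  [ 0   1     0  -1/3   2/3 ]
  [ 0   0  -1/2    -2   1/2 ]
  [ 0   0     0     0     1 ]
R3 ← -2·R3
  [ 1  -3  1/2     4  -5/2 ]
  [ 0   1    0  -1/3   2/3 ]
  [ 0   0    1     4    -1 ]
  [ 0   0    0     0     1 ]
R3 ← R3 + R4
  [ 1  -3  1/2     4  -5/2 ]
  [ 0   1    0  -1/3   2/3 ]
  [ 0   0    1     4     0 ]
  [ 0   0    0     0     1 ]
R2 ← R2 − 2/3·R4
  [ 1  -3  1/2     4  -5/2 ]
  [ 0   1    0  -1/3     0 ]
  [ 0   0    1     4     0 ]
  [ 0   0    0     0     1 ]
R1 ← R1 + 5/2·R4
  [ 1  -3  1/2     4  0 ]
  [ 0   1    0  -1/3  0 ]
  [ 0   0    1     4  0 ]
  [ 0   0    0     0  1 ]
R1 ← R1 − 1/2·R3
  [ 1  -3  0     2  0 ]
  [ 0   1  0  -1/3  0 ]
  [ 0   0  1     4  0 ]
  [ 0   0  0     0  1 ]
R1 ← R1 + 3·R2
  [ 1  0  0     1  0 ]
  [ 0  1  0  -1/3  0 ]
  [ 0  0  1     4  0 ]
  [ 0  0  0     0  1 ]
Pivot columns are the columns containing a leading 1.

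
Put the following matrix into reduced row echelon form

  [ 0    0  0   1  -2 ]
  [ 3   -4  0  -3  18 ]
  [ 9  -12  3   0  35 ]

Swap r1 and r2.
  [ 3   -4  0  -3  18 ]
  [ 0    0  0   1  -2 ]
  [ 9  -12  3   0  35 ]
Multiply r1 by 1/3.
  [ 1  -4/3  0  -1   6 ]
  [ 0     0  0   1  -2 ]
  [ 9   -12  3   0  35 ]
Subtract 9 times r1 from r3.
  [ 1  -4/3  0  -1    6 ]
  [ 0     0  0   1   -2 ]
  [ 0     0  3   9  -19 ]
Swap r2 and r3.
  [ 1  -4/3  0  -1    6 ]
  [ 0     0  3   9  -19 ]
  [ 0     0  0   1   -2 ]
Multiply r2 by 1/3.
  [ 1  -4/3  0  -1      6 ]
  [ 0     0  1   3  -19/3 ]
  [ 0     0  0   1     -2 ]
Subtract 3 times r3 from r2.
  [ 1  -4/3  0  -1     6 ]
  [ 0     0  1   0  -1/3 ]
  [ 0     0  0   1    -2 ]
Add r3 to r1.
  [ 1  -4/3  0  0     4 ]
  [ 0     0  1  0  -1/3 ]
  [ 0     0  0  1    -2 ]

[[1, -4/3, 0, 0, 4], [0, 0, 1, 0, -1/3], [0, 0, 0, 1, -2]]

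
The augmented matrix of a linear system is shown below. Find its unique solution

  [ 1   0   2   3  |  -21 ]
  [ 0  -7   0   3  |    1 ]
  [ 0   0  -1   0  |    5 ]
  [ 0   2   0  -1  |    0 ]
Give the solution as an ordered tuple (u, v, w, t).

ρ2 := -1/7·ρ2
  [ 1  0   2     3  |   -21 ]
  [ 0  1   0  -3/7  |  -1/7 ]
  [ 0  0  -1     0  |     5 ]
  [ 0  2   0    -1  |     0 ]
ρ4 := ρ4 − 2·ρ2
  [ 1  0   2     3  |   -21 ]
  [ 0  1   0  -3/7  |  -1/7 ]
  [ 0  0  -1     0  |     5 ]
  [ 0  0   0  -1/7  |   2/7 ]
ρ3 := -1·ρ3
  [ 1  0  2     3  |   -21 ]
  [ 0  1  0  -3/7  |  -1/7 ]
  [ 0  0  1     0  |    -5 ]
  [ 0  0  0  -1/7  |   2/7 ]
ρ4 := -7·ρ4
  [ 1  0  2     3  |   -21 ]
  [ 0  1  0  -3/7  |  -1/7 ]
  [ 0  0  1     0  |    -5 ]
  [ 0  0  0     1  |    -2 ]
ρ2 := ρ2 + 3/7·ρ4
  [ 1  0  2  3  |  -21 ]
  [ 0  1  0  0  |   -1 ]
  [ 0  0  1  0  |   -5 ]
  [ 0  0  0  1  |   -2 ]
ρ1 := ρ1 − 3·ρ4
  [ 1  0  2  0  |  -15 ]
  [ 0  1  0  0  |   -1 ]
  [ 0  0  1  0  |   -5 ]
  [ 0  0  0  1  |   -2 ]
ρ1 := ρ1 − 2·ρ3
  [ 1  0  0  0  |  -5 ]
  [ 0  1  0  0  |  -1 ]
  [ 0  0  1  0  |  -5 ]
  [ 0  0  0  1  |  -2 ]
Reading off the last column: u = -5, v = -1, w = -5, t = -2.

(-5, -1, -5, -2)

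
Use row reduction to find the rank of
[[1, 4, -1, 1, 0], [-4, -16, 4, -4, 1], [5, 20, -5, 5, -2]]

R2 ← R2 + 4·R1
R3 ← R3 − 5·R1
R3 ← R3 + 2·R2
The reduced form has 2 nonzero rows.

rank = 2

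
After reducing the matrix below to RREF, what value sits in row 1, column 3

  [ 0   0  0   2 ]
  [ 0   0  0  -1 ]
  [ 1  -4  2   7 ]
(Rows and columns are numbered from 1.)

R1 ↔ R3
  [ 1  -4  2   7 ]
  [ 0   0  0  -1 ]
  [ 0   0  0   2 ]
R2 ← -1·R2
  [ 1  -4  2  7 ]
  [ 0   0  0  1 ]
  [ 0   0  0  2 ]
R3 ← R3 − 2·R2
  [ 1  -4  2  7 ]
  [ 0   0  0  1 ]
  [ 0   0  0  0 ]
R1 ← R1 − 7·R2
  [ 1  -4  2  0 ]
  [ 0   0  0  1 ]
  [ 0   0  0  0 ]

2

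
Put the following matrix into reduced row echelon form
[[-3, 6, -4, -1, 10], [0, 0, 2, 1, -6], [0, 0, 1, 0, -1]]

[[1, -2, 0, 0, -2/3], [0, 0, 1, 0, -1], [0, 0, 0, 1, -4]]

r1 := -1/3·r1
  [ 1  -2  4/3  1/3  -10/3 ]
  [ 0   0    2    1     -6 ]
  [ 0   0    1    0     -1 ]
r2 := 1/2·r2
  [ 1  -2  4/3  1/3  -10/3 ]
  [ 0   0    1  1/2     -3 ]
  [ 0   0    1    0     -1 ]
r3 := r3 − r2
  [ 1  -2  4/3   1/3  -10/3 ]
  [ 0   0    1   1/2     -3 ]
  [ 0   0    0  -1/2      2 ]
r3 := -2·r3
  [ 1  -2  4/3  1/3  -10/3 ]
  [ 0   0    1  1/2     -3 ]
  [ 0   0    0    1     -4 ]
r2 := r2 − 1/2·r3
  [ 1  -2  4/3  1/3  -10/3 ]
  [ 0   0    1    0     -1 ]
  [ 0   0    0    1     -4 ]
r1 := r1 − 1/3·r3
  [ 1  -2  4/3  0  -2 ]
  [ 0   0    1  0  -1 ]
  [ 0   0    0  1  -4 ]
r1 := r1 − 4/3·r2
  [ 1  -2  0  0  -2/3 ]
  [ 0   0  1  0    -1 ]
  [ 0   0  0  1    -4 ]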